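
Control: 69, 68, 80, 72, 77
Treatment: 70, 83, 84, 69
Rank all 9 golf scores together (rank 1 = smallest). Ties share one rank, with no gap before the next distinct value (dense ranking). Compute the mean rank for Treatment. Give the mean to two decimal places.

5.00

Sorted (ascending): 68, 69, 69, 70, 72, 77, 80, 83, 84
The 2 values of 69 share dense rank 2.
Remaining distinct values take the next consecutive integers.
Treatment values → pooled ranks: 70→3, 83→7, 84→8, 69→2
Mean rank = (3 + 7 + 8 + 2) / 4 = 5.00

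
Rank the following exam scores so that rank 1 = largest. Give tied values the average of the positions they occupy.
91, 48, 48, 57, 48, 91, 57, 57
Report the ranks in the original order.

Sorted (descending): 91, 91, 57, 57, 57, 48, 48, 48
The 2 values of 91 occupy positions 1–2 → average rank (1+2)/2 = 1.5.
The 3 values of 57 occupy positions 3–5 → average rank 4.
The 3 values of 48 occupy positions 6–8 → average rank 7.

1.5, 7, 7, 4, 7, 1.5, 4, 4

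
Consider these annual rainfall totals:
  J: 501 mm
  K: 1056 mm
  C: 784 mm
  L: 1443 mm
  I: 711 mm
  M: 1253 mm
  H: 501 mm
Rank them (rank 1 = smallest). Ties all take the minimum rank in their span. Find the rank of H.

Sorted (ascending): 501, 501, 711, 784, 1056, 1253, 1443
The 2 values of 501 occupy positions 1–2 → each gets rank 1.
H has value 501 mm → rank 1.

1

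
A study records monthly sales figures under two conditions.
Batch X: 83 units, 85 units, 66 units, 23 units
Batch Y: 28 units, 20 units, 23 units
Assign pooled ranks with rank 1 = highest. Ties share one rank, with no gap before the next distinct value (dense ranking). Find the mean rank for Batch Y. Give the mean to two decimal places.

Sorted (descending): 85, 83, 66, 28, 23, 23, 20
The 2 values of 23 share dense rank 5.
Remaining distinct values take the next consecutive integers.
Batch Y values → pooled ranks: 28→4, 20→6, 23→5
Mean rank = (4 + 6 + 5) / 3 = 5.00

5.00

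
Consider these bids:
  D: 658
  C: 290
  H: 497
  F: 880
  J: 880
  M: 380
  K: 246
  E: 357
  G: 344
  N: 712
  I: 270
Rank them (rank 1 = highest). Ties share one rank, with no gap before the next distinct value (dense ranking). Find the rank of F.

1

Sorted (descending): 880, 880, 712, 658, 497, 380, 357, 344, 290, 270, 246
The 2 values of 880 share dense rank 1.
Remaining distinct values take the next consecutive integers.
F has value 880 → rank 1.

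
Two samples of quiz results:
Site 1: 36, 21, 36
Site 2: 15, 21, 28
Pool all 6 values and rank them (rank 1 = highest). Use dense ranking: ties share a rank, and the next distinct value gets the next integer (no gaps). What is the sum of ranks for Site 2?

Sorted (descending): 36, 36, 28, 21, 21, 15
The 2 values of 36 share dense rank 1.
The 2 values of 21 share dense rank 3.
Remaining distinct values take the next consecutive integers.
Site 2 values → pooled ranks: 15→4, 21→3, 28→2
Rank sum = 4 + 3 + 2 = 9

9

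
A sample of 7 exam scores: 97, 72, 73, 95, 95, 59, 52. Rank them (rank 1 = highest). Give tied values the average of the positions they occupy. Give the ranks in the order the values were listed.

Sorted (descending): 97, 95, 95, 73, 72, 59, 52
The 2 values of 95 occupy positions 2–3 → average rank (2+3)/2 = 2.5.

1, 5, 4, 2.5, 2.5, 6, 7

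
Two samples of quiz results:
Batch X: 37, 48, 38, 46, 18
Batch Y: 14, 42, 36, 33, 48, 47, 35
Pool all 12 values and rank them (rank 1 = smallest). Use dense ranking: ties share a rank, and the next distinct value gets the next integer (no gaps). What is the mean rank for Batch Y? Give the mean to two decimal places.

6.00

Sorted (ascending): 14, 18, 33, 35, 36, 37, 38, 42, 46, 47, 48, 48
The 2 values of 48 share dense rank 11.
Remaining distinct values take the next consecutive integers.
Batch Y values → pooled ranks: 14→1, 42→8, 36→5, 33→3, 48→11, 47→10, 35→4
Mean rank = (1 + 8 + 5 + 3 + 11 + 10 + 4) / 7 = 6.00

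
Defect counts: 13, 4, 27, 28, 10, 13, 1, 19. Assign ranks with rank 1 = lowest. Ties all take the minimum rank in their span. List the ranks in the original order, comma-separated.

Sorted (ascending): 1, 4, 10, 13, 13, 19, 27, 28
The 2 values of 13 occupy positions 4–5 → each gets rank 4.

4, 2, 7, 8, 3, 4, 1, 6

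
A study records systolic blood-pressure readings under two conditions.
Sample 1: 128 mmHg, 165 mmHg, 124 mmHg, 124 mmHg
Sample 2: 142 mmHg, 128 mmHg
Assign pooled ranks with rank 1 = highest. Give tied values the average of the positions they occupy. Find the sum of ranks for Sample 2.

Sorted (descending): 165, 142, 128, 128, 124, 124
The 2 values of 128 occupy positions 3–4 → average rank (3+4)/2 = 3.5.
The 2 values of 124 occupy positions 5–6 → average rank (5+6)/2 = 5.5.
Sample 2 values → pooled ranks: 142→2, 128→3.5
Rank sum = 2 + 3.5 = 5.5

5.5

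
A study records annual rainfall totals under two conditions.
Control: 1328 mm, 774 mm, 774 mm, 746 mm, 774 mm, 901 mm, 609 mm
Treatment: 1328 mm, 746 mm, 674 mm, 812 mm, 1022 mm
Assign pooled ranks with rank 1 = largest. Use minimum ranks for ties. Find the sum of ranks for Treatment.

Sorted (descending): 1328, 1328, 1022, 901, 812, 774, 774, 774, 746, 746, 674, 609
The 2 values of 1328 occupy positions 1–2 → each gets rank 1.
The 3 values of 774 occupy positions 6–8 → each gets rank 6.
The 2 values of 746 occupy positions 9–10 → each gets rank 9.
Treatment values → pooled ranks: 1328→1, 746→9, 674→11, 812→5, 1022→3
Rank sum = 1 + 9 + 11 + 5 + 3 = 29

29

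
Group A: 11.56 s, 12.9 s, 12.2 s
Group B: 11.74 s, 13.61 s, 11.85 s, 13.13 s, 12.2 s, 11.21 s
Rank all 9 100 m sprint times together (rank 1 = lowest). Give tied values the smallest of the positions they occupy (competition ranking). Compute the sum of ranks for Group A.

Sorted (ascending): 11.21, 11.56, 11.74, 11.85, 12.2, 12.2, 12.9, 13.13, 13.61
The 2 values of 12.2 occupy positions 5–6 → each gets rank 5.
Group A values → pooled ranks: 11.56→2, 12.9→7, 12.2→5
Rank sum = 2 + 7 + 5 = 14

14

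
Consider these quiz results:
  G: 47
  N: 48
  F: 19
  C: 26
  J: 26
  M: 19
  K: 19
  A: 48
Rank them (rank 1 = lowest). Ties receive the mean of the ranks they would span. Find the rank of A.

7.5

Sorted (ascending): 19, 19, 19, 26, 26, 47, 48, 48
The 3 values of 19 occupy positions 1–3 → average rank 2.
The 2 values of 26 occupy positions 4–5 → average rank (4+5)/2 = 4.5.
The 2 values of 48 occupy positions 7–8 → average rank (7+8)/2 = 7.5.
A has value 48 → rank 7.5.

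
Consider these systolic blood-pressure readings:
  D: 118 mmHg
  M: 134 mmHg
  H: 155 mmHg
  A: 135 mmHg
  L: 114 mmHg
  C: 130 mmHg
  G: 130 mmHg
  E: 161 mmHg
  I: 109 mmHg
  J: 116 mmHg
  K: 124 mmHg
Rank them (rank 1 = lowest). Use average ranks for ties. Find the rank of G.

6.5

Sorted (ascending): 109, 114, 116, 118, 124, 130, 130, 134, 135, 155, 161
The 2 values of 130 occupy positions 6–7 → average rank (6+7)/2 = 6.5.
G has value 130 mmHg → rank 6.5.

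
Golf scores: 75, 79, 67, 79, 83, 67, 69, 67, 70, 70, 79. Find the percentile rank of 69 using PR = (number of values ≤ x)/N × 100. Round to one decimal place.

N = 11.
Strictly below 69: 3. Equal to 69: 1.
PR = 4/11 × 100 = 36.4

36.4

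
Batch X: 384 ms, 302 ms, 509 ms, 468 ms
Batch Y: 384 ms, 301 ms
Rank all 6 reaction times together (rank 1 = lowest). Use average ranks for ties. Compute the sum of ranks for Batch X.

Sorted (ascending): 301, 302, 384, 384, 468, 509
The 2 values of 384 occupy positions 3–4 → average rank (3+4)/2 = 3.5.
Batch X values → pooled ranks: 384→3.5, 302→2, 509→6, 468→5
Rank sum = 3.5 + 2 + 6 + 5 = 16.5

16.5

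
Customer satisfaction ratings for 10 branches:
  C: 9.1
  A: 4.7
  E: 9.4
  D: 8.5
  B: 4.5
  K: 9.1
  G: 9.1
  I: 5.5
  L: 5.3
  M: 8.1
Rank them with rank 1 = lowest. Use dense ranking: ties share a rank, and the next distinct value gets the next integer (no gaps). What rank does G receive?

Sorted (ascending): 4.5, 4.7, 5.3, 5.5, 8.1, 8.5, 9.1, 9.1, 9.1, 9.4
The 3 values of 9.1 share dense rank 7.
Remaining distinct values take the next consecutive integers.
G has value 9.1 → rank 7.

7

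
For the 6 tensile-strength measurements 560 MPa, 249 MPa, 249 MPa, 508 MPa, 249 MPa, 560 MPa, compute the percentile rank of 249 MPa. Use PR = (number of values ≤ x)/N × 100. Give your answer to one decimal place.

50.0

N = 6.
Strictly below 249: 0. Equal to 249: 3.
PR = 3/6 × 100 = 50.0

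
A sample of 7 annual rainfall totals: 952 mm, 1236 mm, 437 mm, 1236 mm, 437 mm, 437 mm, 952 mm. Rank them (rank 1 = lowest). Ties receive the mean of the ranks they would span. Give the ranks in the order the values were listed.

4.5, 6.5, 2, 6.5, 2, 2, 4.5

Sorted (ascending): 437, 437, 437, 952, 952, 1236, 1236
The 3 values of 437 occupy positions 1–3 → average rank 2.
The 2 values of 952 occupy positions 4–5 → average rank (4+5)/2 = 4.5.
The 2 values of 1236 occupy positions 6–7 → average rank (6+7)/2 = 6.5.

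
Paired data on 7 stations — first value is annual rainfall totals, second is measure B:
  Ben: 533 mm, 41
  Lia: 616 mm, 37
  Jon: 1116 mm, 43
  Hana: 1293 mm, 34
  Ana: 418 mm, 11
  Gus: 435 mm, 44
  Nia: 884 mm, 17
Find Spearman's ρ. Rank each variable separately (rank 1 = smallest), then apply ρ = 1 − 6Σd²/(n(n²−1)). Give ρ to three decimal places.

Ranks of variable 1: 3, 4, 6, 7, 1, 2, 5
Ranks of variable 2: 5, 4, 6, 3, 1, 7, 2
d = r₁ − r₂: -2, 0, 0, 4, 0, -5, 3
d²: 4, 0, 0, 16, 0, 25, 9; Σd² = 54
ρ = 1 − 6·54/(7·48) = 1 − 324/336 = 0.036

0.036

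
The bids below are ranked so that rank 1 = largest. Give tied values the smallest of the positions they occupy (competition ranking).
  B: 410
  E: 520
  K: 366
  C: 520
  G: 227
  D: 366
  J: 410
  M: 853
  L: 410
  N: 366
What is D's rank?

Sorted (descending): 853, 520, 520, 410, 410, 410, 366, 366, 366, 227
The 2 values of 520 occupy positions 2–3 → each gets rank 2.
The 3 values of 410 occupy positions 4–6 → each gets rank 4.
The 3 values of 366 occupy positions 7–9 → each gets rank 7.
D has value 366 → rank 7.

7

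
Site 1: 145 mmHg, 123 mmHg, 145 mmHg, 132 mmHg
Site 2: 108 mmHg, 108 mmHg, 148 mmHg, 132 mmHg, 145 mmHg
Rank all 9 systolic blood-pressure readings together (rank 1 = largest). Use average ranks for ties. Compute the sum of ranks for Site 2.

26.5

Sorted (descending): 148, 145, 145, 145, 132, 132, 123, 108, 108
The 3 values of 145 occupy positions 2–4 → average rank 3.
The 2 values of 132 occupy positions 5–6 → average rank (5+6)/2 = 5.5.
The 2 values of 108 occupy positions 8–9 → average rank (8+9)/2 = 8.5.
Site 2 values → pooled ranks: 108→8.5, 108→8.5, 148→1, 132→5.5, 145→3
Rank sum = 8.5 + 8.5 + 1 + 5.5 + 3 = 26.5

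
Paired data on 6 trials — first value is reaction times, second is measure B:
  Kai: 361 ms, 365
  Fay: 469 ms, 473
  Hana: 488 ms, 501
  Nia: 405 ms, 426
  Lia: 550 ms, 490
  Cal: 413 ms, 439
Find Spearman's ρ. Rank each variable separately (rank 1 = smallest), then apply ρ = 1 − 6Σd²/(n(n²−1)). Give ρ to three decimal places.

Ranks of variable 1: 1, 4, 5, 2, 6, 3
Ranks of variable 2: 1, 4, 6, 2, 5, 3
d = r₁ − r₂: 0, 0, -1, 0, 1, 0
d²: 0, 0, 1, 0, 1, 0; Σd² = 2
ρ = 1 − 6·2/(6·35) = 1 − 12/210 = 0.943

0.943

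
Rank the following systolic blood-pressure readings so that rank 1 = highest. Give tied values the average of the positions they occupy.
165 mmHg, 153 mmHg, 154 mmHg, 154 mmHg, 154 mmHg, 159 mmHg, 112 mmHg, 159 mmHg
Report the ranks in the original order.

1, 7, 5, 5, 5, 2.5, 8, 2.5

Sorted (descending): 165, 159, 159, 154, 154, 154, 153, 112
The 2 values of 159 occupy positions 2–3 → average rank (2+3)/2 = 2.5.
The 3 values of 154 occupy positions 4–6 → average rank 5.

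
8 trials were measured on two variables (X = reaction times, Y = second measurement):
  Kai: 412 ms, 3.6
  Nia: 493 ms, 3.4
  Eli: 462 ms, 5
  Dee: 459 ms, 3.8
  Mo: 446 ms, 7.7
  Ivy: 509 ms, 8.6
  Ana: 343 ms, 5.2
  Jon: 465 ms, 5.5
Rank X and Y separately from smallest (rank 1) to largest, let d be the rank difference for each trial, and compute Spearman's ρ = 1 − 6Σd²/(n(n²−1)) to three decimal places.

Ranks of variable 1: 2, 7, 5, 4, 3, 8, 1, 6
Ranks of variable 2: 2, 1, 4, 3, 7, 8, 5, 6
d = r₁ − r₂: 0, 6, 1, 1, -4, 0, -4, 0
d²: 0, 36, 1, 1, 16, 0, 16, 0; Σd² = 70
ρ = 1 − 6·70/(8·63) = 1 − 420/504 = 0.167

0.167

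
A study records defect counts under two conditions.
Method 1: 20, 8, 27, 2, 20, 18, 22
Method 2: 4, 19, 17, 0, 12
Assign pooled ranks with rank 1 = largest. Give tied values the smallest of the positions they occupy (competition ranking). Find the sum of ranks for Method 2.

42

Sorted (descending): 27, 22, 20, 20, 19, 18, 17, 12, 8, 4, 2, 0
The 2 values of 20 occupy positions 3–4 → each gets rank 3.
Method 2 values → pooled ranks: 4→10, 19→5, 17→7, 0→12, 12→8
Rank sum = 10 + 5 + 7 + 12 + 8 = 42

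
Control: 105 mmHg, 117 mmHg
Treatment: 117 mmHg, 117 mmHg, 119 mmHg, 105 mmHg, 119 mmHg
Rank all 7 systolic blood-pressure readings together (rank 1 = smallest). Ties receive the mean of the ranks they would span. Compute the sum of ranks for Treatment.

22.5

Sorted (ascending): 105, 105, 117, 117, 117, 119, 119
The 2 values of 105 occupy positions 1–2 → average rank (1+2)/2 = 1.5.
The 3 values of 117 occupy positions 3–5 → average rank 4.
The 2 values of 119 occupy positions 6–7 → average rank (6+7)/2 = 6.5.
Treatment values → pooled ranks: 117→4, 117→4, 119→6.5, 105→1.5, 119→6.5
Rank sum = 4 + 4 + 6.5 + 1.5 + 6.5 = 22.5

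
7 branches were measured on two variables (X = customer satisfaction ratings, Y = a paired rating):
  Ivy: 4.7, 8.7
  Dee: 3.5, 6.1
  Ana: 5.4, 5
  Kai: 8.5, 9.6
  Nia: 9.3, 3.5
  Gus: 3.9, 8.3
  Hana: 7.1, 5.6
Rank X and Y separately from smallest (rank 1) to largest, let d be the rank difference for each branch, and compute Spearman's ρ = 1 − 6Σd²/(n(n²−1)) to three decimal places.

Ranks of variable 1: 3, 1, 4, 6, 7, 2, 5
Ranks of variable 2: 6, 4, 2, 7, 1, 5, 3
d = r₁ − r₂: -3, -3, 2, -1, 6, -3, 2
d²: 9, 9, 4, 1, 36, 9, 4; Σd² = 72
ρ = 1 − 6·72/(7·48) = 1 − 432/336 = -0.286

-0.286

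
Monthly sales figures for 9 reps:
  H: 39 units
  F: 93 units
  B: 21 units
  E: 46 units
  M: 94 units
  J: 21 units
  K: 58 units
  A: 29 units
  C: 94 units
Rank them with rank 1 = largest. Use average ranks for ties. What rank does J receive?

8.5

Sorted (descending): 94, 94, 93, 58, 46, 39, 29, 21, 21
The 2 values of 94 occupy positions 1–2 → average rank (1+2)/2 = 1.5.
The 2 values of 21 occupy positions 8–9 → average rank (8+9)/2 = 8.5.
J has value 21 units → rank 8.5.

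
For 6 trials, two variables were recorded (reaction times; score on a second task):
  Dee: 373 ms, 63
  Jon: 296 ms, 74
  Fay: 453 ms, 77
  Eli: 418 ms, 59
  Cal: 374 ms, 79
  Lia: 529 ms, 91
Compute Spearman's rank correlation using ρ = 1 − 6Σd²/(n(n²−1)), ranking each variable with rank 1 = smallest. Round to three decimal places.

0.486

Ranks of variable 1: 2, 1, 5, 4, 3, 6
Ranks of variable 2: 2, 3, 4, 1, 5, 6
d = r₁ − r₂: 0, -2, 1, 3, -2, 0
d²: 0, 4, 1, 9, 4, 0; Σd² = 18
ρ = 1 − 6·18/(6·35) = 1 − 108/210 = 0.486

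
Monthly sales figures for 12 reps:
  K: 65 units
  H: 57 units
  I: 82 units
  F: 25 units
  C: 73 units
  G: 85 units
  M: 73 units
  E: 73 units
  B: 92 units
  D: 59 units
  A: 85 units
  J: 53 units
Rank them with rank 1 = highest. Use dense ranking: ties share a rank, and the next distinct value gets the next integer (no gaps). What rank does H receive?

Sorted (descending): 92, 85, 85, 82, 73, 73, 73, 65, 59, 57, 53, 25
The 2 values of 85 share dense rank 2.
The 3 values of 73 share dense rank 4.
Remaining distinct values take the next consecutive integers.
H has value 57 units → rank 7.

7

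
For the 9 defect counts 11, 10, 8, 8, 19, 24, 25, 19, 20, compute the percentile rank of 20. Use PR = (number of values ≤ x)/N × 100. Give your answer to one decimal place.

77.8

N = 9.
Strictly below 20: 6. Equal to 20: 1.
PR = 7/9 × 100 = 77.8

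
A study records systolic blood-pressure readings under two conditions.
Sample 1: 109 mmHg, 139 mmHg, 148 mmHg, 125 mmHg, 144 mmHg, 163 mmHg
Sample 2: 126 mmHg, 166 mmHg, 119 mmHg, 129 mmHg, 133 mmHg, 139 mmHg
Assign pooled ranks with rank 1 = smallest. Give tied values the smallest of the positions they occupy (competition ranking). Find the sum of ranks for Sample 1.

41

Sorted (ascending): 109, 119, 125, 126, 129, 133, 139, 139, 144, 148, 163, 166
The 2 values of 139 occupy positions 7–8 → each gets rank 7.
Sample 1 values → pooled ranks: 109→1, 139→7, 148→10, 125→3, 144→9, 163→11
Rank sum = 1 + 7 + 10 + 3 + 9 + 11 = 41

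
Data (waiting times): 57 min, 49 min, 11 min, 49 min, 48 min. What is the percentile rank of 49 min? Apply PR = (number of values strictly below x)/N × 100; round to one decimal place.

N = 5.
Strictly below 49: 2. Equal to 49: 2.
PR = 2/5 × 100 = 40.0

40.0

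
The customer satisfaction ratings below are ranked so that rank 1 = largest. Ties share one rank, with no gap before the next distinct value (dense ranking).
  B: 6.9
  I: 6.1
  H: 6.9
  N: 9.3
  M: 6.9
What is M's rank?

Sorted (descending): 9.3, 6.9, 6.9, 6.9, 6.1
The 3 values of 6.9 share dense rank 2.
Remaining distinct values take the next consecutive integers.
M has value 6.9 → rank 2.

2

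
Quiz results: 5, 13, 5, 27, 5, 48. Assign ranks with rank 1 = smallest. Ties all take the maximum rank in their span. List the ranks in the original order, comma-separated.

3, 4, 3, 5, 3, 6

Sorted (ascending): 5, 5, 5, 13, 27, 48
The 3 values of 5 occupy positions 1–3 → each gets rank 3.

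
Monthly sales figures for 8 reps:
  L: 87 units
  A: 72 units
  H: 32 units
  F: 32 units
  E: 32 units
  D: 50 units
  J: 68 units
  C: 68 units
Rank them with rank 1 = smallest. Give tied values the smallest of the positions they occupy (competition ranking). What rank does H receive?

Sorted (ascending): 32, 32, 32, 50, 68, 68, 72, 87
The 3 values of 32 occupy positions 1–3 → each gets rank 1.
The 2 values of 68 occupy positions 5–6 → each gets rank 5.
H has value 32 units → rank 1.

1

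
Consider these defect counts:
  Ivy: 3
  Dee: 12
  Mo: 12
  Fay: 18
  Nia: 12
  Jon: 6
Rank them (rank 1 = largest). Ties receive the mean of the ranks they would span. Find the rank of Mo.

3

Sorted (descending): 18, 12, 12, 12, 6, 3
The 3 values of 12 occupy positions 2–4 → average rank 3.
Mo has value 12 → rank 3.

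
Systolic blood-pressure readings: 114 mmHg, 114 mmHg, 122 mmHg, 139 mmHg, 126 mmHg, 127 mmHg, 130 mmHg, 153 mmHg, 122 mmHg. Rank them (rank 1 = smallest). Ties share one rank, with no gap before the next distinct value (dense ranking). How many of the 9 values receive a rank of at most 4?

6

Sorted (ascending): 114, 114, 122, 122, 126, 127, 130, 139, 153
The 2 values of 114 share dense rank 1.
The 2 values of 122 share dense rank 2.
Remaining distinct values take the next consecutive integers.
Ranks ≤ 4: {1, 1, 2, 2, 3, 4} → 6 values.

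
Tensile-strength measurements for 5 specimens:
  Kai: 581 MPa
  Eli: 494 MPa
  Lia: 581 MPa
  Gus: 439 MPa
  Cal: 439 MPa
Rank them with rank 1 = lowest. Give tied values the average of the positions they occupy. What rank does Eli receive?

3

Sorted (ascending): 439, 439, 494, 581, 581
The 2 values of 439 occupy positions 1–2 → average rank (1+2)/2 = 1.5.
The 2 values of 581 occupy positions 4–5 → average rank (4+5)/2 = 4.5.
Eli has value 494 MPa → rank 3.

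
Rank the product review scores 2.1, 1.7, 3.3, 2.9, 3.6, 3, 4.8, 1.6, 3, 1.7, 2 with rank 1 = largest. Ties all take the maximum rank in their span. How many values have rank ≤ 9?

8

Sorted (descending): 4.8, 3.6, 3.3, 3, 3, 2.9, 2.1, 2, 1.7, 1.7, 1.6
The 2 values of 3 occupy positions 4–5 → each gets rank 5.
The 2 values of 1.7 occupy positions 9–10 → each gets rank 10.
Ranks ≤ 9: {1, 2, 3, 5, 5, 6, 7, 8} → 8 values.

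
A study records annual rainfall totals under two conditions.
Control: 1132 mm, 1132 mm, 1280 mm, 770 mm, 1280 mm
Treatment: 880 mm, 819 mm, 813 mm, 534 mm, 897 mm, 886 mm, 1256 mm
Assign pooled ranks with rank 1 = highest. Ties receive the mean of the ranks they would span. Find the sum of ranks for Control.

23

Sorted (descending): 1280, 1280, 1256, 1132, 1132, 897, 886, 880, 819, 813, 770, 534
The 2 values of 1280 occupy positions 1–2 → average rank (1+2)/2 = 1.5.
The 2 values of 1132 occupy positions 4–5 → average rank (4+5)/2 = 4.5.
Control values → pooled ranks: 1132→4.5, 1132→4.5, 1280→1.5, 770→11, 1280→1.5
Rank sum = 4.5 + 4.5 + 1.5 + 11 + 1.5 = 23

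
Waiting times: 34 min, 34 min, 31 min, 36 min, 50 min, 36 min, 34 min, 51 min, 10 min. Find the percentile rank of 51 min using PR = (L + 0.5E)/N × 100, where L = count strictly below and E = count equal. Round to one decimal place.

94.4

N = 9.
Strictly below 51: 8. Equal to 51: 1.
PR = (8 + 0.5·1)/9 × 100 = 94.4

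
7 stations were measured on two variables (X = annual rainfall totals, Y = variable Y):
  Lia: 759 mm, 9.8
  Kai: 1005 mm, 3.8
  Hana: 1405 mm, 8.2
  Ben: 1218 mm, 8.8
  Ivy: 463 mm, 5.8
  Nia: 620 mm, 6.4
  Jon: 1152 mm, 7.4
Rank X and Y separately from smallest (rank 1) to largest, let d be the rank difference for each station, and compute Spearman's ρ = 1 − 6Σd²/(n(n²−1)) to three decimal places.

0.429

Ranks of variable 1: 3, 4, 7, 6, 1, 2, 5
Ranks of variable 2: 7, 1, 5, 6, 2, 3, 4
d = r₁ − r₂: -4, 3, 2, 0, -1, -1, 1
d²: 16, 9, 4, 0, 1, 1, 1; Σd² = 32
ρ = 1 − 6·32/(7·48) = 1 − 192/336 = 0.429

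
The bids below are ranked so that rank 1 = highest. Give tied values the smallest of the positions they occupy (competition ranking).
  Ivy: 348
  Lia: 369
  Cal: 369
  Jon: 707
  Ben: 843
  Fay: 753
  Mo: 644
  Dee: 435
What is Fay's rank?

2

Sorted (descending): 843, 753, 707, 644, 435, 369, 369, 348
The 2 values of 369 occupy positions 6–7 → each gets rank 6.
Fay has value 753 → rank 2.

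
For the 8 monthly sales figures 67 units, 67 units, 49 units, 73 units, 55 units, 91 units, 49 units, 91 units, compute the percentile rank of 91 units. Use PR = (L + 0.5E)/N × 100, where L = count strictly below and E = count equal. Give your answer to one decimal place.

87.5

N = 8.
Strictly below 91: 6. Equal to 91: 2.
PR = (6 + 0.5·2)/8 × 100 = 87.5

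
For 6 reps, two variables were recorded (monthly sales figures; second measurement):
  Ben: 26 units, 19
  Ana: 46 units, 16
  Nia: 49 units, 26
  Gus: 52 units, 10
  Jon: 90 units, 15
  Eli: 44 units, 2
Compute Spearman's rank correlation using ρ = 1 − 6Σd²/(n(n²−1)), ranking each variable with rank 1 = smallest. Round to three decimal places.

-0.143

Ranks of variable 1: 1, 3, 4, 5, 6, 2
Ranks of variable 2: 5, 4, 6, 2, 3, 1
d = r₁ − r₂: -4, -1, -2, 3, 3, 1
d²: 16, 1, 4, 9, 9, 1; Σd² = 40
ρ = 1 − 6·40/(6·35) = 1 − 240/210 = -0.143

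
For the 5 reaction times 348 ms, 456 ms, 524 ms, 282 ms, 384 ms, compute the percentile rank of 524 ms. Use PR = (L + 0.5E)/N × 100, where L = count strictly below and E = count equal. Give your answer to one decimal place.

N = 5.
Strictly below 524: 4. Equal to 524: 1.
PR = (4 + 0.5·1)/5 × 100 = 90.0

90.0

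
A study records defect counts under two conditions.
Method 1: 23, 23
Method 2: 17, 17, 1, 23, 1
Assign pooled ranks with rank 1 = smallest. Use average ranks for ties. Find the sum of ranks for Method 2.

Sorted (ascending): 1, 1, 17, 17, 23, 23, 23
The 2 values of 1 occupy positions 1–2 → average rank (1+2)/2 = 1.5.
The 2 values of 17 occupy positions 3–4 → average rank (3+4)/2 = 3.5.
The 3 values of 23 occupy positions 5–7 → average rank 6.
Method 2 values → pooled ranks: 17→3.5, 17→3.5, 1→1.5, 23→6, 1→1.5
Rank sum = 3.5 + 3.5 + 1.5 + 6 + 1.5 = 16

16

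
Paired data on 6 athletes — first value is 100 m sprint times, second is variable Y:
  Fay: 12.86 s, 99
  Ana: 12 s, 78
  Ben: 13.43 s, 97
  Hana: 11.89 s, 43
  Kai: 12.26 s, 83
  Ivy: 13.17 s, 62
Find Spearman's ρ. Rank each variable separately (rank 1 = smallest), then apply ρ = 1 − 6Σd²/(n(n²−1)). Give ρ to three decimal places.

0.543

Ranks of variable 1: 4, 2, 6, 1, 3, 5
Ranks of variable 2: 6, 3, 5, 1, 4, 2
d = r₁ − r₂: -2, -1, 1, 0, -1, 3
d²: 4, 1, 1, 0, 1, 9; Σd² = 16
ρ = 1 − 6·16/(6·35) = 1 − 96/210 = 0.543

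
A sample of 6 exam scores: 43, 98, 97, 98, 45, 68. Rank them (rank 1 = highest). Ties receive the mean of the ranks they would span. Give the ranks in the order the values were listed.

6, 1.5, 3, 1.5, 5, 4

Sorted (descending): 98, 98, 97, 68, 45, 43
The 2 values of 98 occupy positions 1–2 → average rank (1+2)/2 = 1.5.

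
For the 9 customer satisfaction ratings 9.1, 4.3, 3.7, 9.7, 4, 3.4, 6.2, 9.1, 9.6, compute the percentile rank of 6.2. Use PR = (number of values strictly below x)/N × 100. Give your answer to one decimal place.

N = 9.
Strictly below 6.2: 4. Equal to 6.2: 1.
PR = 4/9 × 100 = 44.4

44.4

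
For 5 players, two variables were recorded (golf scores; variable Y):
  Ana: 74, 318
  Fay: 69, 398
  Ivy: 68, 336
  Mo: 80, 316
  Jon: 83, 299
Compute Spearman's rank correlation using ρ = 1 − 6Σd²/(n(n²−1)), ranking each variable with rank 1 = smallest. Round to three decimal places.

Ranks of variable 1: 3, 2, 1, 4, 5
Ranks of variable 2: 3, 5, 4, 2, 1
d = r₁ − r₂: 0, -3, -3, 2, 4
d²: 0, 9, 9, 4, 16; Σd² = 38
ρ = 1 − 6·38/(5·24) = 1 − 228/120 = -0.900

-0.900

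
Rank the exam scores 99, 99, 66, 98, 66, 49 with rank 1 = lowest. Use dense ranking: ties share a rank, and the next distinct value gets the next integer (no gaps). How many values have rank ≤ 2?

3

Sorted (ascending): 49, 66, 66, 98, 99, 99
The 2 values of 66 share dense rank 2.
The 2 values of 99 share dense rank 4.
Remaining distinct values take the next consecutive integers.
Ranks ≤ 2: {1, 2, 2} → 3 values.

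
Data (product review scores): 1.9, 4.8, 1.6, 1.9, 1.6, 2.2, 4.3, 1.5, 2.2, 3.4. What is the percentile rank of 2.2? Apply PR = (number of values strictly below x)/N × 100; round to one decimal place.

50.0

N = 10.
Strictly below 2.2: 5. Equal to 2.2: 2.
PR = 5/10 × 100 = 50.0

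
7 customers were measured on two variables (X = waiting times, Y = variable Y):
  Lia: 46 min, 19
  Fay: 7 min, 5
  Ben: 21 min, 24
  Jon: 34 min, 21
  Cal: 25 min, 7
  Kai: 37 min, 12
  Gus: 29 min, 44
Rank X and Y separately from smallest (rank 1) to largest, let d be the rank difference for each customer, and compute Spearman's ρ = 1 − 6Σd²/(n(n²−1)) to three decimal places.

Ranks of variable 1: 7, 1, 2, 5, 3, 6, 4
Ranks of variable 2: 4, 1, 6, 5, 2, 3, 7
d = r₁ − r₂: 3, 0, -4, 0, 1, 3, -3
d²: 9, 0, 16, 0, 1, 9, 9; Σd² = 44
ρ = 1 − 6·44/(7·48) = 1 − 264/336 = 0.214

0.214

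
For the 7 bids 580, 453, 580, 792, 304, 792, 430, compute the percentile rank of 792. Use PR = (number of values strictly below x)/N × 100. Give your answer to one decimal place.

71.4

N = 7.
Strictly below 792: 5. Equal to 792: 2.
PR = 5/7 × 100 = 71.4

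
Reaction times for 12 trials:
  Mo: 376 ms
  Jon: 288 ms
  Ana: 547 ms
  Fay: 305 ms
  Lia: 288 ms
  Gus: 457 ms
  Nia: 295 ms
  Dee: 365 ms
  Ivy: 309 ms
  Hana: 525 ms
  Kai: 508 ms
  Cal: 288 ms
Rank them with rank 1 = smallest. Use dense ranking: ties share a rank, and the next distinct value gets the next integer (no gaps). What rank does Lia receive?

Sorted (ascending): 288, 288, 288, 295, 305, 309, 365, 376, 457, 508, 525, 547
The 3 values of 288 share dense rank 1.
Remaining distinct values take the next consecutive integers.
Lia has value 288 ms → rank 1.

1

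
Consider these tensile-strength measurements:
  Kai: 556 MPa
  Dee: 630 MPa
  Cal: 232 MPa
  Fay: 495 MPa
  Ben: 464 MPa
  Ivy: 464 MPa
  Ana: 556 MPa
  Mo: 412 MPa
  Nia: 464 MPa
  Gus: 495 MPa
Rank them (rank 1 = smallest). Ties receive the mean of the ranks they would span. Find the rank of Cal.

Sorted (ascending): 232, 412, 464, 464, 464, 495, 495, 556, 556, 630
The 3 values of 464 occupy positions 3–5 → average rank 4.
The 2 values of 495 occupy positions 6–7 → average rank (6+7)/2 = 6.5.
The 2 values of 556 occupy positions 8–9 → average rank (8+9)/2 = 8.5.
Cal has value 232 MPa → rank 1.

1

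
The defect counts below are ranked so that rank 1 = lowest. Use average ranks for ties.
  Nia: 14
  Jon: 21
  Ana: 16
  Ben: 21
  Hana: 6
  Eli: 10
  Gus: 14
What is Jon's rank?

6.5

Sorted (ascending): 6, 10, 14, 14, 16, 21, 21
The 2 values of 14 occupy positions 3–4 → average rank (3+4)/2 = 3.5.
The 2 values of 21 occupy positions 6–7 → average rank (6+7)/2 = 6.5.
Jon has value 21 → rank 6.5.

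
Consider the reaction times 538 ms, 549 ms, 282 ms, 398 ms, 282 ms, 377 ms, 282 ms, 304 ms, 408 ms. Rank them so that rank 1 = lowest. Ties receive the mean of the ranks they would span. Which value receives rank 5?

377

Sorted (ascending): 282, 282, 282, 304, 377, 398, 408, 538, 549
The 3 values of 282 occupy positions 1–3 → average rank 2.
Rank 5 → value 377.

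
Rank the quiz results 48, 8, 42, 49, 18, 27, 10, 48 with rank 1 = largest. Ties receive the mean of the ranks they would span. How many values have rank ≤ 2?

Sorted (descending): 49, 48, 48, 42, 27, 18, 10, 8
The 2 values of 48 occupy positions 2–3 → average rank (2+3)/2 = 2.5.
Ranks ≤ 2: {1} → 1 value.

1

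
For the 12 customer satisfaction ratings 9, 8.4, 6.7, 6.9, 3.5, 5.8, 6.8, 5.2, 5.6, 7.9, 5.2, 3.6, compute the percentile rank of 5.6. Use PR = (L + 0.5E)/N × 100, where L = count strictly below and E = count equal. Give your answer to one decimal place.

37.5

N = 12.
Strictly below 5.6: 4. Equal to 5.6: 1.
PR = (4 + 0.5·1)/12 × 100 = 37.5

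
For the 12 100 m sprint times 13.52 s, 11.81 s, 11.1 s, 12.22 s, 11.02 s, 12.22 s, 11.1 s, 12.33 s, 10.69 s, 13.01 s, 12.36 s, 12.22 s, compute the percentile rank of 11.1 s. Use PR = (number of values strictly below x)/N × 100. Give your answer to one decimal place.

N = 12.
Strictly below 11.1: 2. Equal to 11.1: 2.
PR = 2/12 × 100 = 16.7

16.7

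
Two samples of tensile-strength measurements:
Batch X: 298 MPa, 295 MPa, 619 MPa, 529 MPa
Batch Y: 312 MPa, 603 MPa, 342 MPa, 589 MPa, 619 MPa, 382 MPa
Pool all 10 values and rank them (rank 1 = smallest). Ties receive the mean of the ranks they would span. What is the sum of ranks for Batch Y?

Sorted (ascending): 295, 298, 312, 342, 382, 529, 589, 603, 619, 619
The 2 values of 619 occupy positions 9–10 → average rank (9+10)/2 = 9.5.
Batch Y values → pooled ranks: 312→3, 603→8, 342→4, 589→7, 619→9.5, 382→5
Rank sum = 3 + 8 + 4 + 7 + 9.5 + 5 = 36.5

36.5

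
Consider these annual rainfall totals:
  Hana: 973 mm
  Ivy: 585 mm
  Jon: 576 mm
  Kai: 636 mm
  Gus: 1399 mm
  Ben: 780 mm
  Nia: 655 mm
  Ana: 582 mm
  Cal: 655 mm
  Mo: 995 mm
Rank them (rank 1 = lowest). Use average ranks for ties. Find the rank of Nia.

Sorted (ascending): 576, 582, 585, 636, 655, 655, 780, 973, 995, 1399
The 2 values of 655 occupy positions 5–6 → average rank (5+6)/2 = 5.5.
Nia has value 655 mm → rank 5.5.

5.5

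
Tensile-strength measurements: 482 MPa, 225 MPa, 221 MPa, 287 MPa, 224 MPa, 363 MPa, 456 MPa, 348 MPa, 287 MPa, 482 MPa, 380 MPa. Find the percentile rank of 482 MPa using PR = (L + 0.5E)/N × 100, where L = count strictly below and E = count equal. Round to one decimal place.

N = 11.
Strictly below 482: 9. Equal to 482: 2.
PR = (9 + 0.5·2)/11 × 100 = 90.9

90.9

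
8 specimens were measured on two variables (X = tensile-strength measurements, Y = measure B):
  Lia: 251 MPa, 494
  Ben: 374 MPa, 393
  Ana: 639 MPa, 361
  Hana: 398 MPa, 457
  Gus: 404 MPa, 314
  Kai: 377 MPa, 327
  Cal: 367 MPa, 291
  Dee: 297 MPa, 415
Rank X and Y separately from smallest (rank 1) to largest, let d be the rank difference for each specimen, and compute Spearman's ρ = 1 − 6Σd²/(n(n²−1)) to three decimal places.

-0.381

Ranks of variable 1: 1, 4, 8, 6, 7, 5, 3, 2
Ranks of variable 2: 8, 5, 4, 7, 2, 3, 1, 6
d = r₁ − r₂: -7, -1, 4, -1, 5, 2, 2, -4
d²: 49, 1, 16, 1, 25, 4, 4, 16; Σd² = 116
ρ = 1 − 6·116/(8·63) = 1 − 696/504 = -0.381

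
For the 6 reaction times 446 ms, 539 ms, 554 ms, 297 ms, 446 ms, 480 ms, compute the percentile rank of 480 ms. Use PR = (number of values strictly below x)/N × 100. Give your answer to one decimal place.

50.0

N = 6.
Strictly below 480: 3. Equal to 480: 1.
PR = 3/6 × 100 = 50.0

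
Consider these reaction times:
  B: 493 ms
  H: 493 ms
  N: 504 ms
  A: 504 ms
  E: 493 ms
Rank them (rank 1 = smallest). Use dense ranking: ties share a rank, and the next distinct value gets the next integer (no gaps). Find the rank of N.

Sorted (ascending): 493, 493, 493, 504, 504
The 3 values of 493 share dense rank 1.
The 2 values of 504 share dense rank 2.
N has value 504 ms → rank 2.

2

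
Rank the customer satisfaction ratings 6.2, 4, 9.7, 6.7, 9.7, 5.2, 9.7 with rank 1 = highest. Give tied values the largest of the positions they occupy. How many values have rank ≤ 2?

0

Sorted (descending): 9.7, 9.7, 9.7, 6.7, 6.2, 5.2, 4
The 3 values of 9.7 occupy positions 1–3 → each gets rank 3.
Ranks ≤ 2: {} → 0 values.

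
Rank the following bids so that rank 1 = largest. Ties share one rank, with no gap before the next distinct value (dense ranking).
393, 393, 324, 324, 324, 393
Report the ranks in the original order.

1, 1, 2, 2, 2, 1

Sorted (descending): 393, 393, 393, 324, 324, 324
The 3 values of 393 share dense rank 1.
The 3 values of 324 share dense rank 2.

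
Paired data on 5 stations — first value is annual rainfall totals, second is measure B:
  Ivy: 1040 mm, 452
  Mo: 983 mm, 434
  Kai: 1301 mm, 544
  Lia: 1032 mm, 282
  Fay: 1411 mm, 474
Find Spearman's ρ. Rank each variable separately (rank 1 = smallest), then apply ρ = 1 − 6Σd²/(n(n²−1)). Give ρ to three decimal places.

0.800

Ranks of variable 1: 3, 1, 4, 2, 5
Ranks of variable 2: 3, 2, 5, 1, 4
d = r₁ − r₂: 0, -1, -1, 1, 1
d²: 0, 1, 1, 1, 1; Σd² = 4
ρ = 1 − 6·4/(5·24) = 1 − 24/120 = 0.800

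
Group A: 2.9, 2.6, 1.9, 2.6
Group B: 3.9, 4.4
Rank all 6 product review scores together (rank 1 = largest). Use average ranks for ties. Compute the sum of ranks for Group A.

Sorted (descending): 4.4, 3.9, 2.9, 2.6, 2.6, 1.9
The 2 values of 2.6 occupy positions 4–5 → average rank (4+5)/2 = 4.5.
Group A values → pooled ranks: 2.9→3, 2.6→4.5, 1.9→6, 2.6→4.5
Rank sum = 3 + 4.5 + 6 + 4.5 = 18

18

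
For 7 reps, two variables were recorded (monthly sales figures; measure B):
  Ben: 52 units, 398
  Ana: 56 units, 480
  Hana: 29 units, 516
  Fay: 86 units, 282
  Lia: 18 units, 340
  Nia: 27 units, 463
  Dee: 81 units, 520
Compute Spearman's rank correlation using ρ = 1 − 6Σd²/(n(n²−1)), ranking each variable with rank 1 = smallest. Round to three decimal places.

0.071

Ranks of variable 1: 4, 5, 3, 7, 1, 2, 6
Ranks of variable 2: 3, 5, 6, 1, 2, 4, 7
d = r₁ − r₂: 1, 0, -3, 6, -1, -2, -1
d²: 1, 0, 9, 36, 1, 4, 1; Σd² = 52
ρ = 1 − 6·52/(7·48) = 1 − 312/336 = 0.071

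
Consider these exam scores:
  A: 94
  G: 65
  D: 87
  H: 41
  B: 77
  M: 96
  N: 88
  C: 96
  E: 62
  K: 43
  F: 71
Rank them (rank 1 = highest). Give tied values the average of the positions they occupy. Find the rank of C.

1.5

Sorted (descending): 96, 96, 94, 88, 87, 77, 71, 65, 62, 43, 41
The 2 values of 96 occupy positions 1–2 → average rank (1+2)/2 = 1.5.
C has value 96 → rank 1.5.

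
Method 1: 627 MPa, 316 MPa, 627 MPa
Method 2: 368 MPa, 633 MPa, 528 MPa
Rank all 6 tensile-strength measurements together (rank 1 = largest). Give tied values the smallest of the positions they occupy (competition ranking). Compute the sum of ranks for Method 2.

10

Sorted (descending): 633, 627, 627, 528, 368, 316
The 2 values of 627 occupy positions 2–3 → each gets rank 2.
Method 2 values → pooled ranks: 368→5, 633→1, 528→4
Rank sum = 5 + 1 + 4 = 10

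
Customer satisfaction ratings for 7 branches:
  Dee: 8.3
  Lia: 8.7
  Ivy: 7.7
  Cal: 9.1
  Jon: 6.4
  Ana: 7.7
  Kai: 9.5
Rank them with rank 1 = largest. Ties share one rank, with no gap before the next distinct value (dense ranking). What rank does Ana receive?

5

Sorted (descending): 9.5, 9.1, 8.7, 8.3, 7.7, 7.7, 6.4
The 2 values of 7.7 share dense rank 5.
Remaining distinct values take the next consecutive integers.
Ana has value 7.7 → rank 5.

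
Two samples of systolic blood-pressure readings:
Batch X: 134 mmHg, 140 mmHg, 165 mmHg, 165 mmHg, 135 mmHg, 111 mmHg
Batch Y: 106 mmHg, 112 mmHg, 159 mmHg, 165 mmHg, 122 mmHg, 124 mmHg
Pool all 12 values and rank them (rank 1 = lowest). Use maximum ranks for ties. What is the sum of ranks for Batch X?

47

Sorted (ascending): 106, 111, 112, 122, 124, 134, 135, 140, 159, 165, 165, 165
The 3 values of 165 occupy positions 10–12 → each gets rank 12.
Batch X values → pooled ranks: 134→6, 140→8, 165→12, 165→12, 135→7, 111→2
Rank sum = 6 + 8 + 12 + 12 + 7 + 2 = 47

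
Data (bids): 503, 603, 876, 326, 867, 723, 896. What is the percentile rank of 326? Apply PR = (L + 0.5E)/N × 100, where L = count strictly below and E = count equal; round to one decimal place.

7.1

N = 7.
Strictly below 326: 0. Equal to 326: 1.
PR = (0 + 0.5·1)/7 × 100 = 7.1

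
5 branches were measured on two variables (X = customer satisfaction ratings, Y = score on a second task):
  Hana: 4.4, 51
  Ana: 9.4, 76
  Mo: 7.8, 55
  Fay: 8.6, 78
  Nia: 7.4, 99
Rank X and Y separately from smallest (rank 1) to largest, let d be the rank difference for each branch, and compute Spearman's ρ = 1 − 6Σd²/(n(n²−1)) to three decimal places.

0.300

Ranks of variable 1: 1, 5, 3, 4, 2
Ranks of variable 2: 1, 3, 2, 4, 5
d = r₁ − r₂: 0, 2, 1, 0, -3
d²: 0, 4, 1, 0, 9; Σd² = 14
ρ = 1 − 6·14/(5·24) = 1 − 84/120 = 0.300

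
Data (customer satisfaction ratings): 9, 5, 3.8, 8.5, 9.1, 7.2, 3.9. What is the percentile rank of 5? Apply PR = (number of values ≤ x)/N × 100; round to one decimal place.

N = 7.
Strictly below 5: 2. Equal to 5: 1.
PR = 3/7 × 100 = 42.9

42.9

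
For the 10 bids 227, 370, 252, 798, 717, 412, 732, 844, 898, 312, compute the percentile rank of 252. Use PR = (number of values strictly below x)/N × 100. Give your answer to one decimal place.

10.0

N = 10.
Strictly below 252: 1. Equal to 252: 1.
PR = 1/10 × 100 = 10.0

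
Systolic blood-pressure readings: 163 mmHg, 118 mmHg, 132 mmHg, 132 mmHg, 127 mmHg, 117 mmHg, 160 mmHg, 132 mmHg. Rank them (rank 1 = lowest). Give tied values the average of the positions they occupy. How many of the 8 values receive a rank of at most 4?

Sorted (ascending): 117, 118, 127, 132, 132, 132, 160, 163
The 3 values of 132 occupy positions 4–6 → average rank 5.
Ranks ≤ 4: {1, 2, 3} → 3 values.

3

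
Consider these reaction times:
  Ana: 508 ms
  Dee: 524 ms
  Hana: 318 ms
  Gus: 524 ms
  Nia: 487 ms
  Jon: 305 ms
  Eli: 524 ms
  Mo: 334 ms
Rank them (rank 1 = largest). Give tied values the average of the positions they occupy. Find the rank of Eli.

Sorted (descending): 524, 524, 524, 508, 487, 334, 318, 305
The 3 values of 524 occupy positions 1–3 → average rank 2.
Eli has value 524 ms → rank 2.

2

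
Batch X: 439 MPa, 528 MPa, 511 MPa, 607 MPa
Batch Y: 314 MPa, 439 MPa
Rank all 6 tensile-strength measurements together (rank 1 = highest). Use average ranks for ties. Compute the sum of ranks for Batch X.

10.5

Sorted (descending): 607, 528, 511, 439, 439, 314
The 2 values of 439 occupy positions 4–5 → average rank (4+5)/2 = 4.5.
Batch X values → pooled ranks: 439→4.5, 528→2, 511→3, 607→1
Rank sum = 4.5 + 2 + 3 + 1 = 10.5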